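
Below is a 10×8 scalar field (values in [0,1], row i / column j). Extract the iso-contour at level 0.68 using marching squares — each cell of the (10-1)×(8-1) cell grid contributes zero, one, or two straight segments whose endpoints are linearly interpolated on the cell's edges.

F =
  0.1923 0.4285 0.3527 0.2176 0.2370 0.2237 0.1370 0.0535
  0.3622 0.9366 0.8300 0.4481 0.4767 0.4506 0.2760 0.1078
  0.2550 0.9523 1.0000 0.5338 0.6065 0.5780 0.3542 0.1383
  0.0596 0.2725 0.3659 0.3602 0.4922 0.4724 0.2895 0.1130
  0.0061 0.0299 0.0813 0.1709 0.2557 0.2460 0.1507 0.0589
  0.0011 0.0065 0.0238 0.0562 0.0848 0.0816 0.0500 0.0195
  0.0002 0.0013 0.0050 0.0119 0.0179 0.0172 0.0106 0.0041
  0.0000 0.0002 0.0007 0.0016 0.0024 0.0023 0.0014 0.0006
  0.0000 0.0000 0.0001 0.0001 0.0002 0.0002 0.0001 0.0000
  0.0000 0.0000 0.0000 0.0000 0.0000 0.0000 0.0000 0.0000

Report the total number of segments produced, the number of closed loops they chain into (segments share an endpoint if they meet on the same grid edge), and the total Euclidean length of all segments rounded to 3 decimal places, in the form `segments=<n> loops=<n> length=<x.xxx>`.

cell (0,0): code 0100 → (0.495,1.000)–(1.000,0.553)
cell (0,1): code 1100 → (0.686,2.000)–(0.495,1.000)
cell (0,2): code 1000 → (1.000,2.393)–(0.686,2.000)
cell (1,0): code 0110 → (1.000,0.553)–(2.000,0.609)
cell (1,2): code 1001 → (2.000,2.686)–(1.000,2.393)
cell (2,0): code 0010 → (2.000,0.609)–(2.401,1.000)
cell (2,1): code 0011 → (2.401,1.000)–(2.505,2.000)
cell (2,2): code 0001 → (2.505,2.000)–(2.000,2.686)
total: 8 segments, chained into 1 closed loop(s), length Σ = 6.655866

segments=8 loops=1 length=6.656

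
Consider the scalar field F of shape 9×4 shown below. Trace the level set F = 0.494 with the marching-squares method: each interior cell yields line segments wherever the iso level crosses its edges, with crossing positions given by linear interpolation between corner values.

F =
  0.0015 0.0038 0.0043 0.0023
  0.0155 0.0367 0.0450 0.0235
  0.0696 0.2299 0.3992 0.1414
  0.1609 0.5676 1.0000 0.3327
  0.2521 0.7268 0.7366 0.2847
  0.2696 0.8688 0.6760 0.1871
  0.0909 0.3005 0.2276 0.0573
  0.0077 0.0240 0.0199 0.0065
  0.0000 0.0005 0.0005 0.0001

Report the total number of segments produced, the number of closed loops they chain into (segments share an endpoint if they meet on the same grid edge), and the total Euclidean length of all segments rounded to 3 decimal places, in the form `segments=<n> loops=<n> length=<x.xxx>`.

cell (2,0): code 0100 → (2.782,1.000)–(3.000,0.819)
cell (2,1): code 1100 → (2.158,2.000)–(2.782,1.000)
cell (2,2): code 1000 → (3.000,2.758)–(2.158,2.000)
cell (3,0): code 0110 → (3.000,0.819)–(4.000,0.510)
cell (3,2): code 1001 → (4.000,2.537)–(3.000,2.758)
cell (4,0): code 0110 → (4.000,0.510)–(5.000,0.374)
cell (4,2): code 1001 → (5.000,2.372)–(4.000,2.537)
cell (5,0): code 0010 → (5.000,0.374)–(5.660,1.000)
cell (5,1): code 0011 → (5.660,1.000)–(5.406,2.000)
cell (5,2): code 0001 → (5.406,2.000)–(5.000,2.372)
total: 10 segments, chained into 1 closed loop(s), length Σ = 9.180327

segments=10 loops=1 length=9.180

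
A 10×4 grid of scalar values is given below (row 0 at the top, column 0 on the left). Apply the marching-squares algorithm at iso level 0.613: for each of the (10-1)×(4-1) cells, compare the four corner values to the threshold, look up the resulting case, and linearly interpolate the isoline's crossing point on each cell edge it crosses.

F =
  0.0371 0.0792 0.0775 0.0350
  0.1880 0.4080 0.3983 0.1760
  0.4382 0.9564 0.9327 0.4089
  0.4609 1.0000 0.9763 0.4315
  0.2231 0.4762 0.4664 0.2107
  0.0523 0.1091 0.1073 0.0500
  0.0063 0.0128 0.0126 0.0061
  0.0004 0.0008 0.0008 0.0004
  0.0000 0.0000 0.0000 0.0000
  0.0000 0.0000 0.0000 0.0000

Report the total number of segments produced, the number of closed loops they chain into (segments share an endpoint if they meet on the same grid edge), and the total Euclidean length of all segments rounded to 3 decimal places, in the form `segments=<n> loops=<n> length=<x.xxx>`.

segments=8 loops=1 length=7.776

cell (1,0): code 0100 → (1.374,1.000)–(2.000,0.337)
cell (1,1): code 1100 → (1.402,2.000)–(1.374,1.000)
cell (1,2): code 1000 → (2.000,2.610)–(1.402,2.000)
cell (2,0): code 0110 → (2.000,0.337)–(3.000,0.282)
cell (2,2): code 1001 → (3.000,2.667)–(2.000,2.610)
cell (3,0): code 0010 → (3.000,0.282)–(3.739,1.000)
cell (3,1): code 0011 → (3.739,1.000)–(3.712,2.000)
cell (3,2): code 0001 → (3.712,2.000)–(3.000,2.667)
total: 8 segments, chained into 1 closed loop(s), length Σ = 7.776249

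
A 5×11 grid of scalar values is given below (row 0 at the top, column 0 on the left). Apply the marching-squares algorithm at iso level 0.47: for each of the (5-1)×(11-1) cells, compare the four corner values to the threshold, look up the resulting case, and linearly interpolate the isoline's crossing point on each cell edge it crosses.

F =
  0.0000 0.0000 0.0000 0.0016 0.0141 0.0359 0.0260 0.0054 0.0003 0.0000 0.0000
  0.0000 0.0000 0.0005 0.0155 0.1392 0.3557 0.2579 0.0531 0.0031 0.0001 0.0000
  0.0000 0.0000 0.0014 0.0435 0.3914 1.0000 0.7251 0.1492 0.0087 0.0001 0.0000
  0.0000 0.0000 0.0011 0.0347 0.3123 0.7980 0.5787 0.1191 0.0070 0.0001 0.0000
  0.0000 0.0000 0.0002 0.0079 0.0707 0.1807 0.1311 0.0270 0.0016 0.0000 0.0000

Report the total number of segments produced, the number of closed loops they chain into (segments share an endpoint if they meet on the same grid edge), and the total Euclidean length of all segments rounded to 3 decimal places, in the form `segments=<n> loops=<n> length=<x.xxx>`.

cell (1,4): code 0100 → (1.177,5.000)–(2.000,4.129)
cell (1,5): code 1100 → (1.454,6.000)–(1.177,5.000)
cell (1,6): code 1000 → (2.000,6.443)–(1.454,6.000)
cell (2,4): code 0110 → (2.000,4.129)–(3.000,4.325)
cell (2,6): code 1001 → (3.000,6.237)–(2.000,6.443)
cell (3,4): code 0010 → (3.000,4.325)–(3.531,5.000)
cell (3,5): code 0011 → (3.531,5.000)–(3.243,6.000)
cell (3,6): code 0001 → (3.243,6.000)–(3.000,6.237)
total: 8 segments, chained into 1 closed loop(s), length Σ = 7.217666

segments=8 loops=1 length=7.218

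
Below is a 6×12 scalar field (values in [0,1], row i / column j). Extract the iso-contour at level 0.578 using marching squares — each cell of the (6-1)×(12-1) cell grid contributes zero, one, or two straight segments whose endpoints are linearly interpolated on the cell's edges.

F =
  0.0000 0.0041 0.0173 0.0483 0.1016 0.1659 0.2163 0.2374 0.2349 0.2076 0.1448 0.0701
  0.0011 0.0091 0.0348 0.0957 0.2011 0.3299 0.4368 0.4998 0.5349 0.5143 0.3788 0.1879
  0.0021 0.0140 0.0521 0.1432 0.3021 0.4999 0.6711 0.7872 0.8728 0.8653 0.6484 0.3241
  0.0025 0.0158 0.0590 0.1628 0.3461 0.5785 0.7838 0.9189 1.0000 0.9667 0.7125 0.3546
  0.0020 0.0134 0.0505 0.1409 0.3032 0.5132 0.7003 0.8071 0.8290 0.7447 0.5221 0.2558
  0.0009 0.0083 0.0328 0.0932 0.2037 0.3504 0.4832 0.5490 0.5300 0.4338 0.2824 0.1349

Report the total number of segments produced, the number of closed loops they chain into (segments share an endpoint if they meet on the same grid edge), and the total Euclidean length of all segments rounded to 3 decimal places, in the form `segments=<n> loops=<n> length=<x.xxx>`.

cell (1,5): code 0100 → (1.603,6.000)–(2.000,5.456)
cell (1,6): code 1100 → (1.272,7.000)–(1.603,6.000)
cell (1,7): code 1100 → (1.128,8.000)–(1.272,7.000)
cell (1,8): code 1100 → (1.181,9.000)–(1.128,8.000)
cell (1,9): code 1100 → (1.739,10.000)–(1.181,9.000)
cell (1,10): code 1000 → (2.000,10.217)–(1.739,10.000)
cell (2,4): code 0100 → (2.994,5.000)–(3.000,4.998)
cell (2,5): code 1110 → (2.000,5.456)–(2.994,5.000)
cell (2,10): code 1001 → (3.000,10.376)–(2.000,10.217)
cell (3,4): code 0010 → (3.000,4.998)–(3.008,5.000)
cell (3,5): code 0111 → (3.008,5.000)–(4.000,5.346)
cell (3,9): code 1011 → (4.000,9.749)–(3.706,10.000)
cell (3,10): code 0001 → (3.706,10.000)–(3.000,10.376)
cell (4,5): code 0010 → (4.000,5.346)–(4.563,6.000)
cell (4,6): code 0011 → (4.563,6.000)–(4.888,7.000)
cell (4,7): code 0011 → (4.888,7.000)–(4.839,8.000)
cell (4,8): code 0011 → (4.839,8.000)–(4.536,9.000)
cell (4,9): code 0001 → (4.536,9.000)–(4.000,9.749)
total: 18 segments, chained into 1 closed loop(s), length Σ = 14.462442

segments=18 loops=1 length=14.462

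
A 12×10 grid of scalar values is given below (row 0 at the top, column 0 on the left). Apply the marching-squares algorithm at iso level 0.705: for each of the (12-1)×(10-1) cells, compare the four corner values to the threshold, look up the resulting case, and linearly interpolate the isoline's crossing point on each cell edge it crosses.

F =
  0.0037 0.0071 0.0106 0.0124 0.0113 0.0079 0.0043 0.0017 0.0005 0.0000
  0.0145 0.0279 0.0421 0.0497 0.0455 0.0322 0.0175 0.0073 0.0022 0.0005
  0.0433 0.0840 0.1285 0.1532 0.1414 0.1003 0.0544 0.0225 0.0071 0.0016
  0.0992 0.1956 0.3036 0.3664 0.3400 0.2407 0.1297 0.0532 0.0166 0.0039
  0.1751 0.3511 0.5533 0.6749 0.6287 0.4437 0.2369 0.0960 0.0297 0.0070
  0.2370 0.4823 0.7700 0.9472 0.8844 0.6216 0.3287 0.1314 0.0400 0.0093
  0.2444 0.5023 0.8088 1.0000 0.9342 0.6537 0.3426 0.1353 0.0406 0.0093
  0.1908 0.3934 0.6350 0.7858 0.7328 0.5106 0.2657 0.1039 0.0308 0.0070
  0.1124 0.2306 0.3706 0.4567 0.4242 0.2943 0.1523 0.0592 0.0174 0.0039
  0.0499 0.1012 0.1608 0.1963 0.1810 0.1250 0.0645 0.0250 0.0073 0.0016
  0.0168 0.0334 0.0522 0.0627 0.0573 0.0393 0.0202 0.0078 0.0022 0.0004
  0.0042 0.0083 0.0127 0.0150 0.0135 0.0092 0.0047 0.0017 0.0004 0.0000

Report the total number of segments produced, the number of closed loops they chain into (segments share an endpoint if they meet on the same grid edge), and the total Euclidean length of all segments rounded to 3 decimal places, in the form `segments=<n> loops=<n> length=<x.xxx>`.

segments=12 loops=1 length=9.821

cell (4,1): code 0100 → (4.700,2.000)–(5.000,1.774)
cell (4,2): code 1100 → (4.111,3.000)–(4.700,2.000)
cell (4,3): code 1100 → (4.298,4.000)–(4.111,3.000)
cell (4,4): code 1000 → (5.000,4.683)–(4.298,4.000)
cell (5,1): code 0110 → (5.000,1.774)–(6.000,1.661)
cell (5,4): code 1001 → (6.000,4.817)–(5.000,4.683)
cell (6,1): code 0010 → (6.000,1.661)–(6.597,2.000)
cell (6,2): code 0111 → (6.597,2.000)–(7.000,2.464)
cell (6,4): code 1001 → (7.000,4.125)–(6.000,4.817)
cell (7,2): code 0010 → (7.000,2.464)–(7.246,3.000)
cell (7,3): code 0011 → (7.246,3.000)–(7.090,4.000)
cell (7,4): code 0001 → (7.090,4.000)–(7.000,4.125)
total: 12 segments, chained into 1 closed loop(s), length Σ = 9.820865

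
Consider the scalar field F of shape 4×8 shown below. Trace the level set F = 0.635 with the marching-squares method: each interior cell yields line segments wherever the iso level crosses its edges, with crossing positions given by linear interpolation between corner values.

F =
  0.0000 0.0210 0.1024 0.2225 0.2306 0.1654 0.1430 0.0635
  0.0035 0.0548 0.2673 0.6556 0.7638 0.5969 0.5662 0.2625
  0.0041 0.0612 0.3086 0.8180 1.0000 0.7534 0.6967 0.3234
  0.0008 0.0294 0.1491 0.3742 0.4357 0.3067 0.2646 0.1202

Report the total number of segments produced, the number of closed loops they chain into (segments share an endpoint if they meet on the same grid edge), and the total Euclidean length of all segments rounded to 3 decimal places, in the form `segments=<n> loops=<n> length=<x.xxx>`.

cell (0,2): code 0100 → (0.952,3.000)–(1.000,2.947)
cell (0,3): code 1100 → (0.758,4.000)–(0.952,3.000)
cell (0,4): code 1000 → (1.000,4.772)–(0.758,4.000)
cell (1,2): code 0110 → (1.000,2.947)–(2.000,2.641)
cell (1,4): code 1101 → (1.243,5.000)–(1.000,4.772)
cell (1,5): code 1100 → (1.527,6.000)–(1.243,5.000)
cell (1,6): code 1000 → (2.000,6.165)–(1.527,6.000)
cell (2,2): code 0010 → (2.000,2.641)–(2.412,3.000)
cell (2,3): code 0011 → (2.412,3.000)–(2.647,4.000)
cell (2,4): code 0011 → (2.647,4.000)–(2.265,5.000)
cell (2,5): code 0011 → (2.265,5.000)–(2.143,6.000)
cell (2,6): code 0001 → (2.143,6.000)–(2.000,6.165)
total: 12 segments, chained into 1 closed loop(s), length Σ = 8.688707

segments=12 loops=1 length=8.689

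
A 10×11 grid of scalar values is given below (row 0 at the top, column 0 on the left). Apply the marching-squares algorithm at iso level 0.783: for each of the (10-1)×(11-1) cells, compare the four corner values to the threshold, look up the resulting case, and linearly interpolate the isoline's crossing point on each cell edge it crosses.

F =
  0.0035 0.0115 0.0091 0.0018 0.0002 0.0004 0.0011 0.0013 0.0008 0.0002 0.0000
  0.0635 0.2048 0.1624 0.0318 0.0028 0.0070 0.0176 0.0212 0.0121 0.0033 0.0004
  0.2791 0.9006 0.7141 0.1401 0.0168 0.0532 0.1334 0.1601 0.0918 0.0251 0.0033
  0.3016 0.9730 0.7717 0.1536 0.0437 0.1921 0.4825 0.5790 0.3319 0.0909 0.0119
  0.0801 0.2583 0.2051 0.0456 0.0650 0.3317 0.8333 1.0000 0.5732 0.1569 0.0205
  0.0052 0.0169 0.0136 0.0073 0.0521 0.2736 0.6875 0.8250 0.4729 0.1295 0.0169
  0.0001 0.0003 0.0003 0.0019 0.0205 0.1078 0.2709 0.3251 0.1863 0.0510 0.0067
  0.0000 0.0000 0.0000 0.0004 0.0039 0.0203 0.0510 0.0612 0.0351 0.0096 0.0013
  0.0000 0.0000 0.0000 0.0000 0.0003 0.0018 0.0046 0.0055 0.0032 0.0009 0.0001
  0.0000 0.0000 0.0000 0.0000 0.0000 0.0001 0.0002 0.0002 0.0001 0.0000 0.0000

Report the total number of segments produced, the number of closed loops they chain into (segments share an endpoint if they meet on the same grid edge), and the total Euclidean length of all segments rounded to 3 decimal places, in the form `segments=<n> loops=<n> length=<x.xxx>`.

cell (1,0): code 0100 → (1.831,1.000)–(2.000,0.811)
cell (1,1): code 1000 → (2.000,1.631)–(1.831,1.000)
cell (2,0): code 0110 → (2.000,0.811)–(3.000,0.717)
cell (2,1): code 1001 → (3.000,1.944)–(2.000,1.631)
cell (3,0): code 0010 → (3.000,0.717)–(3.266,1.000)
cell (3,1): code 0001 → (3.266,1.000)–(3.000,1.944)
cell (3,5): code 0100 → (3.857,6.000)–(4.000,5.900)
cell (3,6): code 1100 → (3.485,7.000)–(3.857,6.000)
cell (3,7): code 1000 → (4.000,7.508)–(3.485,7.000)
cell (4,5): code 0010 → (4.000,5.900)–(4.345,6.000)
cell (4,6): code 0111 → (4.345,6.000)–(5.000,6.695)
cell (4,7): code 1001 → (5.000,7.119)–(4.000,7.508)
cell (5,6): code 0010 → (5.000,6.695)–(5.084,7.000)
cell (5,7): code 0001 → (5.084,7.000)–(5.000,7.119)
total: 14 segments, chained into 2 closed loop(s), length Σ = 9.143373

segments=14 loops=2 length=9.143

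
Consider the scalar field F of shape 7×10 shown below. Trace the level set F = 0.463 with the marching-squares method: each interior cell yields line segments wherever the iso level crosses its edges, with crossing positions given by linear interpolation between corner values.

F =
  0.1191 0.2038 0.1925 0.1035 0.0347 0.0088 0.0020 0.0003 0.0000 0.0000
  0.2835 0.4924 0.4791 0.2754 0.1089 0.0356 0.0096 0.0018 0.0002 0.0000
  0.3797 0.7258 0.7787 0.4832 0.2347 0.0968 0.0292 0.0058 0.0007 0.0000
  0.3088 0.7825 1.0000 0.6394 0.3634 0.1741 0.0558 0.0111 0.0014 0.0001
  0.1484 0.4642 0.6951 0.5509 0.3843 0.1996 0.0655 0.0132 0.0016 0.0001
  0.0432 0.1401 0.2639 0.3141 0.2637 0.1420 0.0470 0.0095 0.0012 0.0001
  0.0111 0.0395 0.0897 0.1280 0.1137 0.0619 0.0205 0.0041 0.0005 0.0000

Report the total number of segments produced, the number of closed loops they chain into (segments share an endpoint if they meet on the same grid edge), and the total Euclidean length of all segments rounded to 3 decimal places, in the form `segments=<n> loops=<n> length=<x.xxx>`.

cell (0,0): code 0100 → (0.898,1.000)–(1.000,0.859)
cell (0,1): code 1100 → (0.944,2.000)–(0.898,1.000)
cell (0,2): code 1000 → (1.000,2.079)–(0.944,2.000)
cell (1,0): code 0110 → (1.000,0.859)–(2.000,0.241)
cell (1,2): code 1101 → (1.903,3.000)–(1.000,2.079)
cell (1,3): code 1000 → (2.000,3.081)–(1.903,3.000)
cell (2,0): code 0110 → (2.000,0.241)–(3.000,0.326)
cell (2,3): code 1001 → (3.000,3.639)–(2.000,3.081)
cell (3,0): code 0110 → (3.000,0.326)–(4.000,0.996)
cell (3,3): code 1001 → (4.000,3.528)–(3.000,3.639)
cell (4,0): code 0010 → (4.000,0.996)–(4.004,1.000)
cell (4,1): code 0011 → (4.004,1.000)–(4.538,2.000)
cell (4,2): code 0011 → (4.538,2.000)–(4.371,3.000)
cell (4,3): code 0001 → (4.371,3.000)–(4.000,3.528)
total: 14 segments, chained into 1 closed loop(s), length Σ = 11.021103

segments=14 loops=1 length=11.021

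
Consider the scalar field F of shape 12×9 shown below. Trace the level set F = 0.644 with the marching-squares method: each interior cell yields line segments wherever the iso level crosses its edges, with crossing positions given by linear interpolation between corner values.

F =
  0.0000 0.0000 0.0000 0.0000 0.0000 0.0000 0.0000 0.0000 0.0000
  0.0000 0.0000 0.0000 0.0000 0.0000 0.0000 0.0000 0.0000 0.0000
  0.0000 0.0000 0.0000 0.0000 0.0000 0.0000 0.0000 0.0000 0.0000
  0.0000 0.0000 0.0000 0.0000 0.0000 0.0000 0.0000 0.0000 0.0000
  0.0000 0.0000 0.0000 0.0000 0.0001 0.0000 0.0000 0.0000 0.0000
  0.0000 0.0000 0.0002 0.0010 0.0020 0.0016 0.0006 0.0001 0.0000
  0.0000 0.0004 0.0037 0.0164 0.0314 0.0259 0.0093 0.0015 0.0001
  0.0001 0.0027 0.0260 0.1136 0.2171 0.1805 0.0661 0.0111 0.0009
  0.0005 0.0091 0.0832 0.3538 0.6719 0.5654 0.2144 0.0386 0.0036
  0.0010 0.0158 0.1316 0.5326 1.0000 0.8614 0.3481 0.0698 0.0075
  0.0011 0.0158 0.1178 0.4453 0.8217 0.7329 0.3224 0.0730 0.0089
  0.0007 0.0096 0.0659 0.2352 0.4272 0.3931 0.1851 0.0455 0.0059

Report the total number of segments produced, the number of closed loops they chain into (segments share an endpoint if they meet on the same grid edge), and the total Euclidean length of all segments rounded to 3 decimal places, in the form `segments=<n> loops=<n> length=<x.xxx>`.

segments=10 loops=1 length=7.286

cell (7,3): code 0100 → (7.939,4.000)–(8.000,3.912)
cell (7,4): code 1000 → (8.000,4.262)–(7.939,4.000)
cell (8,3): code 0110 → (8.000,3.912)–(9.000,3.238)
cell (8,4): code 1101 → (8.266,5.000)–(8.000,4.262)
cell (8,5): code 1000 → (9.000,5.424)–(8.266,5.000)
cell (9,3): code 0110 → (9.000,3.238)–(10.000,3.528)
cell (9,5): code 1001 → (10.000,5.217)–(9.000,5.424)
cell (10,3): code 0010 → (10.000,3.528)–(10.450,4.000)
cell (10,4): code 0011 → (10.450,4.000)–(10.262,5.000)
cell (10,5): code 0001 → (10.262,5.000)–(10.000,5.217)
total: 10 segments, chained into 1 closed loop(s), length Σ = 7.286261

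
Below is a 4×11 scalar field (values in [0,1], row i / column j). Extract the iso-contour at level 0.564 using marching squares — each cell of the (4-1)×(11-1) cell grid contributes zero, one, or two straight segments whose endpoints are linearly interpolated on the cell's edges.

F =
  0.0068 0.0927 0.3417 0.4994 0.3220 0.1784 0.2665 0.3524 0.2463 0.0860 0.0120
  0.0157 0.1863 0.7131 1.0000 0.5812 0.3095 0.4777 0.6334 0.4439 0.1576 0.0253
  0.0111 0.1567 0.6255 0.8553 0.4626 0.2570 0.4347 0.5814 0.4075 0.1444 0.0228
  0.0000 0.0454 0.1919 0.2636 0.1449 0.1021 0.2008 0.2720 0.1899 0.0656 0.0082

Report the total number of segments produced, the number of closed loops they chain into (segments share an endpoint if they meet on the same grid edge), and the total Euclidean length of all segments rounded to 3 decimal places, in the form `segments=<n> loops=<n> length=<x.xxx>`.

segments=16 loops=2 length=10.461

cell (0,1): code 0100 → (0.599,2.000)–(1.000,1.717)
cell (0,2): code 1100 → (0.129,3.000)–(0.599,2.000)
cell (0,3): code 1100 → (0.934,4.000)–(0.129,3.000)
cell (0,4): code 1000 → (1.000,4.063)–(0.934,4.000)
cell (0,6): code 0100 → (0.753,7.000)–(1.000,6.554)
cell (0,7): code 1000 → (1.000,7.366)–(0.753,7.000)
cell (1,1): code 0110 → (1.000,1.717)–(2.000,1.869)
cell (1,3): code 1011 → (2.000,3.742)–(1.145,4.000)
cell (1,4): code 0001 → (1.145,4.000)–(1.000,4.063)
cell (1,6): code 0110 → (1.000,6.554)–(2.000,6.881)
cell (1,7): code 1001 → (2.000,7.100)–(1.000,7.366)
cell (2,1): code 0010 → (2.000,1.869)–(2.142,2.000)
cell (2,2): code 0011 → (2.142,2.000)–(2.492,3.000)
cell (2,3): code 0001 → (2.492,3.000)–(2.000,3.742)
cell (2,6): code 0010 → (2.000,6.881)–(2.056,7.000)
cell (2,7): code 0001 → (2.056,7.000)–(2.000,7.100)
total: 16 segments, chained into 2 closed loop(s), length Σ = 10.461395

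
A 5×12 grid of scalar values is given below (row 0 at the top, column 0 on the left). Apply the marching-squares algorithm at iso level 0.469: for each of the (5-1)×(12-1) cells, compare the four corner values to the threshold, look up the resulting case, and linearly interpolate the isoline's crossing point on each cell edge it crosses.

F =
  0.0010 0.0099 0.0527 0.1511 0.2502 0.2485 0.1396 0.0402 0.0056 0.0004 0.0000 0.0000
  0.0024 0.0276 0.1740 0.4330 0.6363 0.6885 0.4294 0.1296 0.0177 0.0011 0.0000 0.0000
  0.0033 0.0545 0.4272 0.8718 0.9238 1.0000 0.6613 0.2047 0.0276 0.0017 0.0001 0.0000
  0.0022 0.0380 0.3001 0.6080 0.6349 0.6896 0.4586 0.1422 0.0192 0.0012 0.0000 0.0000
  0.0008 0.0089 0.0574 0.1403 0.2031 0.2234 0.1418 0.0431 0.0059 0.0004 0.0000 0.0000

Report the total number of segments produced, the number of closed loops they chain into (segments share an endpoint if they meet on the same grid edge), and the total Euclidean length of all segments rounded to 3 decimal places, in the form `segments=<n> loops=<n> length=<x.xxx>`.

cell (0,3): code 0100 → (0.567,4.000)–(1.000,3.177)
cell (0,4): code 1100 → (0.501,5.000)–(0.567,4.000)
cell (0,5): code 1000 → (1.000,5.847)–(0.501,5.000)
cell (1,2): code 0100 → (1.082,3.000)–(2.000,2.094)
cell (1,3): code 1110 → (1.000,3.177)–(1.082,3.000)
cell (1,5): code 1101 → (1.171,6.000)–(1.000,5.847)
cell (1,6): code 1000 → (2.000,6.421)–(1.171,6.000)
cell (2,2): code 0110 → (2.000,2.094)–(3.000,2.549)
cell (2,5): code 1011 → (3.000,5.955)–(2.949,6.000)
cell (2,6): code 0001 → (2.949,6.000)–(2.000,6.421)
cell (3,2): code 0010 → (3.000,2.549)–(3.297,3.000)
cell (3,3): code 0011 → (3.297,3.000)–(3.384,4.000)
cell (3,4): code 0011 → (3.384,4.000)–(3.473,5.000)
cell (3,5): code 0001 → (3.473,5.000)–(3.000,5.955)
total: 14 segments, chained into 1 closed loop(s), length Σ = 11.378137

segments=14 loops=1 length=11.378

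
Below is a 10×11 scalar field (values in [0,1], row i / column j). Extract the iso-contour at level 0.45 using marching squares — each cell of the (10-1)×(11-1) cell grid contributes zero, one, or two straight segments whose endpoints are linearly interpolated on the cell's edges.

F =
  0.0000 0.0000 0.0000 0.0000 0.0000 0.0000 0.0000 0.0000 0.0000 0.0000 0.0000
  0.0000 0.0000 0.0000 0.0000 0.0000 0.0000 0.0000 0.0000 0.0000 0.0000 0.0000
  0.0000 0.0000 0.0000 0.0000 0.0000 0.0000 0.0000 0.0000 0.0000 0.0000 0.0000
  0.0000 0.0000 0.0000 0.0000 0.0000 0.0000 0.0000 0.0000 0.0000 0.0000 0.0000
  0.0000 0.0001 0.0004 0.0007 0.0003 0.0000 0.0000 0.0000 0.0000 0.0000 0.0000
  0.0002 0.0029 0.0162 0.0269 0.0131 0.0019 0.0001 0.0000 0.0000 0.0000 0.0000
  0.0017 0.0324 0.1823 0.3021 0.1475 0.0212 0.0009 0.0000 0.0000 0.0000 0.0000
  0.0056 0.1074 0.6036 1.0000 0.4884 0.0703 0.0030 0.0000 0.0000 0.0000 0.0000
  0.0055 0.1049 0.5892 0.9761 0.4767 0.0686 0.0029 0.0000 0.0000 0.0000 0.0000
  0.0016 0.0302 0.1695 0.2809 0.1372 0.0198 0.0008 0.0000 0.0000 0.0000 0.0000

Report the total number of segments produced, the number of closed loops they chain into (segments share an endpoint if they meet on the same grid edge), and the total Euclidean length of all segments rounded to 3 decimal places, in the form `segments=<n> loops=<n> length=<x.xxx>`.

cell (6,1): code 0100 → (6.635,2.000)–(7.000,1.690)
cell (6,2): code 1100 → (6.212,3.000)–(6.635,2.000)
cell (6,3): code 1100 → (6.887,4.000)–(6.212,3.000)
cell (6,4): code 1000 → (7.000,4.092)–(6.887,4.000)
cell (7,1): code 0110 → (7.000,1.690)–(8.000,1.713)
cell (7,4): code 1001 → (8.000,4.065)–(7.000,4.092)
cell (8,1): code 0010 → (8.000,1.713)–(8.332,2.000)
cell (8,2): code 0011 → (8.332,2.000)–(8.757,3.000)
cell (8,3): code 0011 → (8.757,3.000)–(8.079,4.000)
cell (8,4): code 0001 → (8.079,4.000)–(8.000,4.065)
total: 10 segments, chained into 1 closed loop(s), length Σ = 7.752943

segments=10 loops=1 length=7.753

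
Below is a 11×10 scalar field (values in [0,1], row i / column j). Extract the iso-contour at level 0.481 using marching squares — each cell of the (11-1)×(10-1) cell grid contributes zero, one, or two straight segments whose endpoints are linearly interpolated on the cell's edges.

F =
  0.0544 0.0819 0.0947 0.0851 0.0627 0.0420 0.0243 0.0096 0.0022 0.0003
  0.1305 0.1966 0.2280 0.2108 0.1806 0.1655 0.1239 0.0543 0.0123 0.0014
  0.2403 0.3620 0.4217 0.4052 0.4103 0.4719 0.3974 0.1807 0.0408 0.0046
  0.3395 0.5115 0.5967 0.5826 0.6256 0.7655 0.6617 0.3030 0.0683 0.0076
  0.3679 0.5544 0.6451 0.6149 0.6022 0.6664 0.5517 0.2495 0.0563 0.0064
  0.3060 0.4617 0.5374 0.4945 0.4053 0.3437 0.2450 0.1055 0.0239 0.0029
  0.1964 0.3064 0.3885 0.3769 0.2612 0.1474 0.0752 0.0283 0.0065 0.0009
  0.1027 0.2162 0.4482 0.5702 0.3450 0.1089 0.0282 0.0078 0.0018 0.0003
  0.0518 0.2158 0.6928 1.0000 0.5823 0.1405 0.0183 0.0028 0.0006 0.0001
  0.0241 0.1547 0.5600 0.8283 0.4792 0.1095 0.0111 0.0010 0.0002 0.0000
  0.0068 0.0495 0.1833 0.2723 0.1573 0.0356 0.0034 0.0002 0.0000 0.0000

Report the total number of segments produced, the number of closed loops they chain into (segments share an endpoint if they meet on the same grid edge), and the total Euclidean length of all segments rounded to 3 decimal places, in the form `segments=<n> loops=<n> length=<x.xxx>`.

segments=30 loops=2 length=23.627

cell (2,0): code 0100 → (2.796,1.000)–(3.000,0.823)
cell (2,1): code 1100 → (2.339,2.000)–(2.796,1.000)
cell (2,2): code 1100 → (2.427,3.000)–(2.339,2.000)
cell (2,3): code 1100 → (2.328,4.000)–(2.427,3.000)
cell (2,4): code 1100 → (2.031,5.000)–(2.328,4.000)
cell (2,5): code 1100 → (2.316,6.000)–(2.031,5.000)
cell (2,6): code 1000 → (3.000,6.504)–(2.316,6.000)
cell (3,0): code 0110 → (3.000,0.823)–(4.000,0.606)
cell (3,6): code 1001 → (4.000,6.234)–(3.000,6.504)
cell (4,0): code 0010 → (4.000,0.606)–(4.792,1.000)
cell (4,1): code 0111 → (4.792,1.000)–(5.000,1.255)
cell (4,3): code 1011 → (5.000,3.151)–(4.616,4.000)
cell (4,4): code 0011 → (4.616,4.000)–(4.575,5.000)
cell (4,5): code 0011 → (4.575,5.000)–(4.231,6.000)
cell (4,6): code 0001 → (4.231,6.000)–(4.000,6.234)
cell (5,1): code 0010 → (5.000,1.255)–(5.379,2.000)
cell (5,2): code 0011 → (5.379,2.000)–(5.115,3.000)
cell (5,3): code 0001 → (5.115,3.000)–(5.000,3.151)
cell (6,2): code 0100 → (6.539,3.000)–(7.000,2.269)
cell (6,3): code 1000 → (7.000,3.396)–(6.539,3.000)
cell (7,1): code 0100 → (7.134,2.000)–(8.000,1.556)
cell (7,2): code 1110 → (7.000,2.269)–(7.134,2.000)
cell (7,3): code 1101 → (7.573,4.000)–(7.000,3.396)
cell (7,4): code 1000 → (8.000,4.229)–(7.573,4.000)
cell (8,1): code 0110 → (8.000,1.556)–(9.000,1.805)
cell (8,3): code 1011 → (9.000,3.995)–(8.983,4.000)
cell (8,4): code 0001 → (8.983,4.000)–(8.000,4.229)
cell (9,1): code 0010 → (9.000,1.805)–(9.210,2.000)
cell (9,2): code 0011 → (9.210,2.000)–(9.625,3.000)
cell (9,3): code 0001 → (9.625,3.000)–(9.000,3.995)
total: 30 segments, chained into 2 closed loop(s), length Σ = 23.626575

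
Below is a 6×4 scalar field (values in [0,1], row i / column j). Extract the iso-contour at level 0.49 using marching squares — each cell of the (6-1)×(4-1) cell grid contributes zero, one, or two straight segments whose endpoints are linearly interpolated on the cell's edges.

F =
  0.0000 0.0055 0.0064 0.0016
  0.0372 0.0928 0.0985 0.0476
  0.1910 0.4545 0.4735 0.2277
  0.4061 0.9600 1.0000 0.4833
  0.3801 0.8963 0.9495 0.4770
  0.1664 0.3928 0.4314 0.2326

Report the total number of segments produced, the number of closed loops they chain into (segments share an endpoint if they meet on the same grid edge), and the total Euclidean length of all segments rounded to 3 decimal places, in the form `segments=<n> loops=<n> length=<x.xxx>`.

segments=8 loops=1 length=9.091

cell (2,0): code 0100 → (2.070,1.000)–(3.000,0.151)
cell (2,1): code 1100 → (2.031,2.000)–(2.070,1.000)
cell (2,2): code 1000 → (3.000,2.987)–(2.031,2.000)
cell (3,0): code 0110 → (3.000,0.151)–(4.000,0.213)
cell (3,2): code 1001 → (4.000,2.972)–(3.000,2.987)
cell (4,0): code 0010 → (4.000,0.213)–(4.807,1.000)
cell (4,1): code 0011 → (4.807,1.000)–(4.887,2.000)
cell (4,2): code 0001 → (4.887,2.000)–(4.000,2.972)
total: 8 segments, chained into 1 closed loop(s), length Σ = 9.091067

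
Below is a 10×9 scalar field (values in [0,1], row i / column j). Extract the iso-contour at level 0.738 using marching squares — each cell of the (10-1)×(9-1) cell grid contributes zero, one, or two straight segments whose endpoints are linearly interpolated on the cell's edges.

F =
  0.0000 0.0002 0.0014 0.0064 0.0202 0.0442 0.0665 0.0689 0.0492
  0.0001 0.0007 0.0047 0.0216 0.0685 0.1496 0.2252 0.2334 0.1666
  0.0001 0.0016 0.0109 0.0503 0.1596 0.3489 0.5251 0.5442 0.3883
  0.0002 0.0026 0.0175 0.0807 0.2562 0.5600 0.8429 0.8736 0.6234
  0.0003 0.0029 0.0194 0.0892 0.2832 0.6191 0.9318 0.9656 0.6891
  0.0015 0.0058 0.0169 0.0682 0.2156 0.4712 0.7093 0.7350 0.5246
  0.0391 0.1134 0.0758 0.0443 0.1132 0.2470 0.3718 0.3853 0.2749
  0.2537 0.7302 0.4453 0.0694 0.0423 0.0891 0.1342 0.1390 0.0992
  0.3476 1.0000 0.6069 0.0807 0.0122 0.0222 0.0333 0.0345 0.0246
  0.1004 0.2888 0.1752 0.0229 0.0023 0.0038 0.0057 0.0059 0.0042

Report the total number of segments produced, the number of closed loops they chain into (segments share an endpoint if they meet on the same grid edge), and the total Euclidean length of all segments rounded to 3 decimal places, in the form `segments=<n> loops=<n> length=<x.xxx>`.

segments=12 loops=2 length=11.146

cell (2,5): code 0100 → (2.670,6.000)–(3.000,5.629)
cell (2,6): code 1100 → (2.588,7.000)–(2.670,6.000)
cell (2,7): code 1000 → (3.000,7.542)–(2.588,7.000)
cell (3,5): code 0110 → (3.000,5.629)–(4.000,5.380)
cell (3,7): code 1001 → (4.000,7.823)–(3.000,7.542)
cell (4,5): code 0010 → (4.000,5.380)–(4.871,6.000)
cell (4,6): code 0011 → (4.871,6.000)–(4.987,7.000)
cell (4,7): code 0001 → (4.987,7.000)–(4.000,7.823)
cell (7,0): code 0100 → (7.029,1.000)–(8.000,0.598)
cell (7,1): code 1000 → (8.000,1.666)–(7.029,1.000)
cell (8,0): code 0010 → (8.000,0.598)–(8.368,1.000)
cell (8,1): code 0001 → (8.368,1.000)–(8.000,1.666)
total: 12 segments, chained into 2 closed loop(s), length Σ = 11.145703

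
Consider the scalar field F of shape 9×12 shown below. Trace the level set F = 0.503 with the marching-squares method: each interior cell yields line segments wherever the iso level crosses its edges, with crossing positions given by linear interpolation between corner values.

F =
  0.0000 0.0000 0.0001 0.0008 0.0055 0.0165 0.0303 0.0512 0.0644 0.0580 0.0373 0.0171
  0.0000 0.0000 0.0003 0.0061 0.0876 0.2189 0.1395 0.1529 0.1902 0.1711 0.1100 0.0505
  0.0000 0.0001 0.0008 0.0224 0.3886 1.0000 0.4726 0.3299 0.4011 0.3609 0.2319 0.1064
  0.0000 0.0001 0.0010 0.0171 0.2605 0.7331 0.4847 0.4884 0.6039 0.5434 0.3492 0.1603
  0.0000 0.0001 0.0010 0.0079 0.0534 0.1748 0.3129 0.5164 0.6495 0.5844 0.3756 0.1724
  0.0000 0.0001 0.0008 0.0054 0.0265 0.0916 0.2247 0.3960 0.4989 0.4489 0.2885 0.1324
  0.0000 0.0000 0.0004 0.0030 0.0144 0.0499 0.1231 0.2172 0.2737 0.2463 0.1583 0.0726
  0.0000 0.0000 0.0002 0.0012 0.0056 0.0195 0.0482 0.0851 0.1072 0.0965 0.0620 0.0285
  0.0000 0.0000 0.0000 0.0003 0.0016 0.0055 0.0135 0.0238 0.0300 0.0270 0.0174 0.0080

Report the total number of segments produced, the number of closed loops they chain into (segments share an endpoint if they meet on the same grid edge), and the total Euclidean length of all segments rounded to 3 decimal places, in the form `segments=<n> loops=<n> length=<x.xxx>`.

cell (1,4): code 0100 → (1.364,5.000)–(2.000,4.187)
cell (1,5): code 1000 → (2.000,5.942)–(1.364,5.000)
cell (2,4): code 0110 → (2.000,4.187)–(3.000,4.513)
cell (2,5): code 1001 → (3.000,5.926)–(2.000,5.942)
cell (2,7): code 0100 → (2.502,8.000)–(3.000,7.126)
cell (2,8): code 1100 → (2.779,9.000)–(2.502,8.000)
cell (2,9): code 1000 → (3.000,9.208)–(2.779,9.000)
cell (3,4): code 0010 → (3.000,4.513)–(3.412,5.000)
cell (3,5): code 0001 → (3.412,5.000)–(3.000,5.926)
cell (3,6): code 0100 → (3.521,7.000)–(4.000,6.934)
cell (3,7): code 1110 → (3.000,7.126)–(3.521,7.000)
cell (3,9): code 1001 → (4.000,9.390)–(3.000,9.208)
cell (4,6): code 0010 → (4.000,6.934)–(4.111,7.000)
cell (4,7): code 0011 → (4.111,7.000)–(4.973,8.000)
cell (4,8): code 0011 → (4.973,8.000)–(4.601,9.000)
cell (4,9): code 0001 → (4.601,9.000)–(4.000,9.390)
total: 16 segments, chained into 2 closed loop(s), length Σ = 13.487948

segments=16 loops=2 length=13.488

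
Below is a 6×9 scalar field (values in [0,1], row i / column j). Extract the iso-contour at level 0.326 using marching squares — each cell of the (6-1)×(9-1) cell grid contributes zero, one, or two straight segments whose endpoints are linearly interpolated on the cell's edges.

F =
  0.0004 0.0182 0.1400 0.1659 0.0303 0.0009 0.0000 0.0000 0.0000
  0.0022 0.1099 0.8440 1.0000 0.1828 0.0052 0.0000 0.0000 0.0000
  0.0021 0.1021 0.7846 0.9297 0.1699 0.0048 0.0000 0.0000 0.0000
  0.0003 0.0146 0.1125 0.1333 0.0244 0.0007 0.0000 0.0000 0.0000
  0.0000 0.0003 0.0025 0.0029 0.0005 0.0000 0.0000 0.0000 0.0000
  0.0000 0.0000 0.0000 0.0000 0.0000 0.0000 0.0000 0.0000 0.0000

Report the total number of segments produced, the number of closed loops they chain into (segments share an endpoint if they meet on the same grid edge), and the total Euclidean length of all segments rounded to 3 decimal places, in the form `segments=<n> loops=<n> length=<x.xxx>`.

cell (0,1): code 0100 → (0.264,2.000)–(1.000,1.294)
cell (0,2): code 1100 → (0.192,3.000)–(0.264,2.000)
cell (0,3): code 1000 → (1.000,3.825)–(0.192,3.000)
cell (1,1): code 0110 → (1.000,1.294)–(2.000,1.328)
cell (1,3): code 1001 → (2.000,3.795)–(1.000,3.825)
cell (2,1): code 0010 → (2.000,1.328)–(2.682,2.000)
cell (2,2): code 0011 → (2.682,2.000)–(2.758,3.000)
cell (2,3): code 0001 → (2.758,3.000)–(2.000,3.795)
total: 8 segments, chained into 1 closed loop(s), length Σ = 8.236393

segments=8 loops=1 length=8.236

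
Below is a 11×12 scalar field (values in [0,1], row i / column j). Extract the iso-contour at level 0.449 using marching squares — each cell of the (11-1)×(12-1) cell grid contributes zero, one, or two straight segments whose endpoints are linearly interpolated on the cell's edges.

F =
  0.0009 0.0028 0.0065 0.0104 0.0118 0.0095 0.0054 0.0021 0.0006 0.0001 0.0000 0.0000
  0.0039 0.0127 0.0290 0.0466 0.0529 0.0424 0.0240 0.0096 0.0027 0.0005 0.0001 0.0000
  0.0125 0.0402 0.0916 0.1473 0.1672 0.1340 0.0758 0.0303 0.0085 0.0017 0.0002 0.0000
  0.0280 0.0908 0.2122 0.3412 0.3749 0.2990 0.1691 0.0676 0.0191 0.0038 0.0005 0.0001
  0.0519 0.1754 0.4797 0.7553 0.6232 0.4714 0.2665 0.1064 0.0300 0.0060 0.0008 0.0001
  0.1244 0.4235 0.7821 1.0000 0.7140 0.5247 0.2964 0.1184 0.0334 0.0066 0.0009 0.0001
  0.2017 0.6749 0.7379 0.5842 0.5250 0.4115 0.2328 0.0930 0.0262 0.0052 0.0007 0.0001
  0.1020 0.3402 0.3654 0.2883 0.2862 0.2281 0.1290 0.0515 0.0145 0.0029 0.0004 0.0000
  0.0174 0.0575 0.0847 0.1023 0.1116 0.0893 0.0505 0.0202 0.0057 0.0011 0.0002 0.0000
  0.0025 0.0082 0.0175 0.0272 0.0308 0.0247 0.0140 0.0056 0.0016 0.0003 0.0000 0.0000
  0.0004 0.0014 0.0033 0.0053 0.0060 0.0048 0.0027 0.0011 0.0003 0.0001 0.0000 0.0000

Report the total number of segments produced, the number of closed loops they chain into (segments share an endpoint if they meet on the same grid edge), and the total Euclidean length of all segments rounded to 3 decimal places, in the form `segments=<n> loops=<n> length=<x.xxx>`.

cell (3,1): code 0100 → (3.885,2.000)–(4.000,1.899)
cell (3,2): code 1100 → (3.260,3.000)–(3.885,2.000)
cell (3,3): code 1100 → (3.298,4.000)–(3.260,3.000)
cell (3,4): code 1100 → (3.870,5.000)–(3.298,4.000)
cell (3,5): code 1000 → (4.000,5.109)–(3.870,5.000)
cell (4,1): code 0110 → (4.000,1.899)–(5.000,1.071)
cell (4,5): code 1001 → (5.000,5.332)–(4.000,5.109)
cell (5,0): code 0100 → (5.101,1.000)–(6.000,0.523)
cell (5,1): code 1110 → (5.000,1.071)–(5.101,1.000)
cell (5,4): code 1011 → (6.000,4.670)–(5.669,5.000)
cell (5,5): code 0001 → (5.669,5.000)–(5.000,5.332)
cell (6,0): code 0010 → (6.000,0.523)–(6.675,1.000)
cell (6,1): code 0011 → (6.675,1.000)–(6.776,2.000)
cell (6,2): code 0011 → (6.776,2.000)–(6.457,3.000)
cell (6,3): code 0011 → (6.457,3.000)–(6.318,4.000)
cell (6,4): code 0001 → (6.318,4.000)–(6.000,4.670)
total: 16 segments, chained into 1 closed loop(s), length Σ = 12.965021

segments=16 loops=1 length=12.965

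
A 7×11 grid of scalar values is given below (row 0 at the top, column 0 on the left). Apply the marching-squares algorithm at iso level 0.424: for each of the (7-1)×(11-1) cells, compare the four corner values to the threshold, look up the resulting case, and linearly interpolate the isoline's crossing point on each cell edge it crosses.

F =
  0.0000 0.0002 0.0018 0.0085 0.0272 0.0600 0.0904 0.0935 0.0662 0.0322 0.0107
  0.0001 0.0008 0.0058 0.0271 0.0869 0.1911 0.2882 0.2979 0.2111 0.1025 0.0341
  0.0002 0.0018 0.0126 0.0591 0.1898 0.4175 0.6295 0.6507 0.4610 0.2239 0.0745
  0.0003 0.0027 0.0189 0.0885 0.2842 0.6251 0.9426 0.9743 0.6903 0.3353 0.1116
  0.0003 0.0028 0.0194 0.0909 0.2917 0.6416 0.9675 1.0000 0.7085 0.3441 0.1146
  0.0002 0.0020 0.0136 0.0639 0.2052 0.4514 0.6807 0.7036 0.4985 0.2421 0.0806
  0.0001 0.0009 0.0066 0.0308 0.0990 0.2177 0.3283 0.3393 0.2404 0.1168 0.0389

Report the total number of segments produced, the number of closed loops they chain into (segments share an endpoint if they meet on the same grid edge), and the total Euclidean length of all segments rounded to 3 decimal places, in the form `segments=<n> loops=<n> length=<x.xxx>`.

cell (1,5): code 0100 → (1.398,6.000)–(2.000,5.031)
cell (1,6): code 1100 → (1.357,7.000)–(1.398,6.000)
cell (1,7): code 1100 → (1.852,8.000)–(1.357,7.000)
cell (1,8): code 1000 → (2.000,8.156)–(1.852,8.000)
cell (2,4): code 0100 → (2.031,5.000)–(3.000,4.410)
cell (2,5): code 1110 → (2.000,5.031)–(2.031,5.000)
cell (2,8): code 1001 → (3.000,8.750)–(2.000,8.156)
cell (3,4): code 0110 → (3.000,4.410)–(4.000,4.378)
cell (3,8): code 1001 → (4.000,8.781)–(3.000,8.750)
cell (4,4): code 0110 → (4.000,4.378)–(5.000,4.889)
cell (4,8): code 1001 → (5.000,8.291)–(4.000,8.781)
cell (5,4): code 0010 → (5.000,4.889)–(5.117,5.000)
cell (5,5): code 0011 → (5.117,5.000)–(5.728,6.000)
cell (5,6): code 0011 → (5.728,6.000)–(5.767,7.000)
cell (5,7): code 0011 → (5.767,7.000)–(5.289,8.000)
cell (5,8): code 0001 → (5.289,8.000)–(5.000,8.291)
total: 16 segments, chained into 1 closed loop(s), length Σ = 13.903975

segments=16 loops=1 length=13.904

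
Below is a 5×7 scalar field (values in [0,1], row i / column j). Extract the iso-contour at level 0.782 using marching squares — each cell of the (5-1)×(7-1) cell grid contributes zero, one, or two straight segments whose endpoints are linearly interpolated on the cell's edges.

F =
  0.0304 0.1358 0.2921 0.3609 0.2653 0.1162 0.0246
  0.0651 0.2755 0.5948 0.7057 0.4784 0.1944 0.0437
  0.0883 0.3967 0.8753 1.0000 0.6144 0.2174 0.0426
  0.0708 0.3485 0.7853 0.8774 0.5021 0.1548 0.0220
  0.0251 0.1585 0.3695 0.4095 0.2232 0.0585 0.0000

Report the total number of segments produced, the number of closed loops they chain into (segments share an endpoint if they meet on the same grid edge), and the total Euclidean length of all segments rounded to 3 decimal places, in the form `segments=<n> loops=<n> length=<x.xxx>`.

cell (1,1): code 0100 → (1.667,2.000)–(2.000,1.805)
cell (1,2): code 1100 → (1.259,3.000)–(1.667,2.000)
cell (1,3): code 1000 → (2.000,3.565)–(1.259,3.000)
cell (2,1): code 0110 → (2.000,1.805)–(3.000,1.992)
cell (2,3): code 1001 → (3.000,3.254)–(2.000,3.565)
cell (3,1): code 0010 → (3.000,1.992)–(3.008,2.000)
cell (3,2): code 0011 → (3.008,2.000)–(3.204,3.000)
cell (3,3): code 0001 → (3.204,3.000)–(3.000,3.254)
total: 8 segments, chained into 1 closed loop(s), length Σ = 5.817985

segments=8 loops=1 length=5.818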